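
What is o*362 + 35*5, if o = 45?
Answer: 16465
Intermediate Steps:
o*362 + 35*5 = 45*362 + 35*5 = 16290 + 175 = 16465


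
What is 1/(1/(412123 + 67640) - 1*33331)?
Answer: -479763/15990980552 ≈ -3.0002e-5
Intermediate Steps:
1/(1/(412123 + 67640) - 1*33331) = 1/(1/479763 - 33331) = 1/(-15990980552/479763) = -479763/15990980552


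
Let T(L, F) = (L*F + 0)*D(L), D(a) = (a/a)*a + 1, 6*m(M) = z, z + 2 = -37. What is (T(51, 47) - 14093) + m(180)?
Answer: 221089/2 ≈ 1.1054e+5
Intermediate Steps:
z = -39 (z = -2 - 37 = -39)
m(M) = -13/2 (m(M) = (⅙)*(-39) = -13/2)
D(a) = 1 + a (D(a) = 1*a + 1 = a + 1 = 1 + a)
T(L, F) = F*L*(1 + L) (T(L, F) = (L*F + 0)*(1 + L) = (F*L + 0)*(1 + L) = (F*L)*(1 + L) = F*L*(1 + L))
(T(51, 47) - 14093) + m(180) = (47*51*(1 + 51) - 14093) - 13/2 = (47*51*52 - 14093) - 13/2 = (124644 - 14093) - 13/2 = 110551 - 13/2 = 221089/2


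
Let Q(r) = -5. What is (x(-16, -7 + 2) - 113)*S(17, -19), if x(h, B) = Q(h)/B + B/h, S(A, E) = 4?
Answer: -1787/4 ≈ -446.75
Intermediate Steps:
x(h, B) = -5/B + B/h
(x(-16, -7 + 2) - 113)*S(17, -19) = ((-5/(-7 + 2) + (-7 + 2)/(-16)) - 113)*4 = ((-5/(-5) - 5*(-1/16)) - 113)*4 = ((-5*(-⅕) + 5/16) - 113)*4 = ((1 + 5/16) - 113)*4 = (21/16 - 113)*4 = -1787/16*4 = -1787/4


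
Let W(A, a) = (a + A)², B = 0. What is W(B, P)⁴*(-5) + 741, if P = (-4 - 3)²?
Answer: -166164652847264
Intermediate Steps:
P = 49 (P = (-7)² = 49)
W(A, a) = (A + a)²
W(B, P)⁴*(-5) + 741 = ((0 + 49)²)⁴*(-5) + 741 = (49²)⁴*(-5) + 741 = 2401⁴*(-5) + 741 = 33232930569601*(-5) + 741 = -166164652848005 + 741 = -166164652847264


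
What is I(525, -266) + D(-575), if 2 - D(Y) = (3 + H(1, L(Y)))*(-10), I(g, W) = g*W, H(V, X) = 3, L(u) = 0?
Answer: -139588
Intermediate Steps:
I(g, W) = W*g
D(Y) = 62 (D(Y) = 2 - (3 + 3)*(-10) = 2 - 6*(-10) = 2 - 1*(-60) = 2 + 60 = 62)
I(525, -266) + D(-575) = -266*525 + 62 = -139650 + 62 = -139588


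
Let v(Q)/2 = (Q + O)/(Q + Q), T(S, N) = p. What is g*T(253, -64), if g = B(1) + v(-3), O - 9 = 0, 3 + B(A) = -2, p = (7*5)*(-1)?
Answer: 245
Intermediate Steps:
p = -35 (p = 35*(-1) = -35)
B(A) = -5 (B(A) = -3 - 2 = -5)
T(S, N) = -35
O = 9 (O = 9 + 0 = 9)
v(Q) = (9 + Q)/Q (v(Q) = 2*((Q + 9)/(Q + Q)) = 2*((9 + Q)/((2*Q))) = 2*((9 + Q)*(1/(2*Q))) = 2*((9 + Q)/(2*Q)) = (9 + Q)/Q)
g = -7 (g = -5 + (9 - 3)/(-3) = -5 - 1/3*6 = -5 - 2 = -7)
g*T(253, -64) = -7*(-35) = 245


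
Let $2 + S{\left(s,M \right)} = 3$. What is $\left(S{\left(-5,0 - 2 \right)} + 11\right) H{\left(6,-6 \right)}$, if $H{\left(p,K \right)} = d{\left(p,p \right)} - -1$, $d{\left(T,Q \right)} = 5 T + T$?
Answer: $444$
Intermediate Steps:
$S{\left(s,M \right)} = 1$ ($S{\left(s,M \right)} = -2 + 3 = 1$)
$d{\left(T,Q \right)} = 6 T$
$H{\left(p,K \right)} = 1 + 6 p$ ($H{\left(p,K \right)} = 6 p - -1 = 6 p + 1 = 1 + 6 p$)
$\left(S{\left(-5,0 - 2 \right)} + 11\right) H{\left(6,-6 \right)} = \left(1 + 11\right) \left(1 + 6 \cdot 6\right) = 12 \left(1 + 36\right) = 12 \cdot 37 = 444$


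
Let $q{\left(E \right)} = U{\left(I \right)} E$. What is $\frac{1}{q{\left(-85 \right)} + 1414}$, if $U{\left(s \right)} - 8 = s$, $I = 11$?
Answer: $- \frac{1}{201} \approx -0.0049751$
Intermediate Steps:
$U{\left(s \right)} = 8 + s$
$q{\left(E \right)} = 19 E$ ($q{\left(E \right)} = \left(8 + 11\right) E = 19 E$)
$\frac{1}{q{\left(-85 \right)} + 1414} = \frac{1}{19 \left(-85\right) + 1414} = \frac{1}{-1615 + 1414} = \frac{1}{-201} = - \frac{1}{201}$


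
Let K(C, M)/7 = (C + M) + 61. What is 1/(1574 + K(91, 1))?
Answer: 1/2645 ≈ 0.00037807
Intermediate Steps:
K(C, M) = 427 + 7*C + 7*M (K(C, M) = 7*((C + M) + 61) = 7*(61 + C + M) = 427 + 7*C + 7*M)
1/(1574 + K(91, 1)) = 1/(1574 + (427 + 7*91 + 7*1)) = 1/(1574 + (427 + 637 + 7)) = 1/(1574 + 1071) = 1/2645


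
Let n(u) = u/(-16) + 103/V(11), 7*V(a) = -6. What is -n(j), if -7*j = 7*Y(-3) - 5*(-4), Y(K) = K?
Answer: 40379/336 ≈ 120.18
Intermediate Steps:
j = ⅐ (j = -(7*(-3) - 5*(-4))/7 = -(-21 + 20)/7 = -⅐*(-1) = ⅐ ≈ 0.14286)
V(a) = -6/7 (V(a) = (⅐)*(-6) = -6/7)
n(u) = -721/6 - u/16 (n(u) = u/(-16) + 103/(-6/7) = u*(-1/16) + 103*(-7/6) = -u/16 - 721/6 = -721/6 - u/16)
-n(j) = -(-721/6 - 1/16*⅐) = -(-721/6 - 1/112) = -1*(-40379/336) = 40379/336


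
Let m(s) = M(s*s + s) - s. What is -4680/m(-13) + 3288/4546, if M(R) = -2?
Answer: -10619556/25003 ≈ -424.73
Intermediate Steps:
m(s) = -2 - s
-4680/m(-13) + 3288/4546 = -4680/(-2 - 1*(-13)) + 3288/4546 = -4680/(-2 + 13) + 3288*(1/4546) = -4680/11 + 1644/2273 = -10619556/25003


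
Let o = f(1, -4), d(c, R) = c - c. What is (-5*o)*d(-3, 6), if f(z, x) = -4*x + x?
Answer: 0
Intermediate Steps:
d(c, R) = 0
f(z, x) = -3*x
o = 12 (o = -3*(-4) = 12)
(-5*o)*d(-3, 6) = -5*12*0 = -60*0 = 0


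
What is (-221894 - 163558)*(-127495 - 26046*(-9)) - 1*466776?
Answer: -41212609164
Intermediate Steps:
(-221894 - 163558)*(-127495 - 26046*(-9)) - 1*466776 = -385452*(-127495 + 234414) - 466776 = -385452*106919 - 466776 = -41212142388 - 466776 = -41212609164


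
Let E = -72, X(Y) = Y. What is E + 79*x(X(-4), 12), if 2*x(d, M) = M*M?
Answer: 5616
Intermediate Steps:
x(d, M) = M²/2 (x(d, M) = (M*M)/2 = M²/2)
E + 79*x(X(-4), 12) = -72 + 79*((½)*12²) = -72 + 79*((½)*144) = -72 + 79*72 = -72 + 5688 = 5616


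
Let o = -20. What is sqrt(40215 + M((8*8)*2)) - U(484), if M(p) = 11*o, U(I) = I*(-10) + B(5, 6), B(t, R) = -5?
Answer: 4845 + sqrt(39995) ≈ 5045.0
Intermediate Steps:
U(I) = -5 - 10*I (U(I) = I*(-10) - 5 = -10*I - 5 = -5 - 10*I)
M(p) = -220 (M(p) = 11*(-20) = -220)
sqrt(40215 + M((8*8)*2)) - U(484) = sqrt(40215 - 220) - (-5 - 10*484) = sqrt(39995) - (-5 - 4840) = sqrt(39995) - 1*(-4845) = sqrt(39995) + 4845 = 4845 + sqrt(39995)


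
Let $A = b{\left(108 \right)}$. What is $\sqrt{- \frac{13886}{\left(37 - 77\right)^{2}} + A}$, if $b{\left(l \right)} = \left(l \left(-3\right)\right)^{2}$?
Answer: $\frac{\sqrt{167947714}}{40} \approx 323.99$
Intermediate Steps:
$b{\left(l \right)} = 9 l^{2}$ ($b{\left(l \right)} = \left(- 3 l\right)^{2} = 9 l^{2}$)
$A = 104976$ ($A = 9 \cdot 108^{2} = 9 \cdot 11664 = 104976$)
$\sqrt{- \frac{13886}{\left(37 - 77\right)^{2}} + A} = \sqrt{- \frac{13886}{\left(37 - 77\right)^{2}} + 104976} = \sqrt{- \frac{13886}{\left(-40\right)^{2}} + 104976} = \sqrt{- \frac{13886}{1600} + 104976} = \sqrt{\left(-13886\right) \frac{1}{1600} + 104976} = \sqrt{- \frac{6943}{800} + 104976} = \sqrt{\frac{83973857}{800}} = \frac{\sqrt{167947714}}{40}$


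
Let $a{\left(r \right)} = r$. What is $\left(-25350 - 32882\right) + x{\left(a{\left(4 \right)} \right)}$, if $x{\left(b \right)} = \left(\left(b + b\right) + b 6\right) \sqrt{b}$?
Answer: $-58168$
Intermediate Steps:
$x{\left(b \right)} = 8 b^{\frac{3}{2}}$ ($x{\left(b \right)} = \left(2 b + 6 b\right) \sqrt{b} = 8 b \sqrt{b} = 8 b^{\frac{3}{2}}$)
$\left(-25350 - 32882\right) + x{\left(a{\left(4 \right)} \right)} = \left(-25350 - 32882\right) + 8 \cdot 4^{\frac{3}{2}} = -58232 + 8 \cdot 8 = -58232 + 64 = -58168$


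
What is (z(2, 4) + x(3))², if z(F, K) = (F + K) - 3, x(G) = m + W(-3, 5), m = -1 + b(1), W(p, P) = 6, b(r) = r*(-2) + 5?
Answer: 121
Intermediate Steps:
b(r) = 5 - 2*r (b(r) = -2*r + 5 = 5 - 2*r)
m = 2 (m = -1 + (5 - 2*1) = -1 + (5 - 2) = -1 + 3 = 2)
x(G) = 8 (x(G) = 2 + 6 = 8)
z(F, K) = -3 + F + K
(z(2, 4) + x(3))² = ((-3 + 2 + 4) + 8)² = (3 + 8)² = 11² = 121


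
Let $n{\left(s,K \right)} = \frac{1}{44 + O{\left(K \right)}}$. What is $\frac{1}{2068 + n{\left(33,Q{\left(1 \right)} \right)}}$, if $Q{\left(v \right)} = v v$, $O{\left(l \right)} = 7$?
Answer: $\frac{51}{105469} \approx 0.00048355$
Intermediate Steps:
$Q{\left(v \right)} = v^{2}$
$n{\left(s,K \right)} = \frac{1}{51}$ ($n{\left(s,K \right)} = \frac{1}{44 + 7} = \frac{1}{51}$)
$\frac{1}{2068 + n{\left(33,Q{\left(1 \right)} \right)}} = \frac{1}{2068 + \frac{1}{51}} = \frac{1}{\frac{105469}{51}} = \frac{51}{105469}$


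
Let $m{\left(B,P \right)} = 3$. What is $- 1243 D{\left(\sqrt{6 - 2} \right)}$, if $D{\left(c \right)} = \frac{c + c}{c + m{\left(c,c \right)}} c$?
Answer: $- \frac{9944}{5} \approx -1988.8$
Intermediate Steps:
$D{\left(c \right)} = \frac{2 c^{2}}{3 + c}$ ($D{\left(c \right)} = \frac{c + c}{c + 3} c = \frac{2 c}{3 + c} c = \frac{2 c^{2}}{3 + c}$)
$- 1243 D{\left(\sqrt{6 - 2} \right)} = - 1243 \frac{2 \left(\sqrt{6 - 2}\right)^{2}}{3 + \sqrt{6 - 2}} = - 1243 \frac{2 \left(\sqrt{4}\right)^{2}}{3 + \sqrt{4}} = - 1243 \frac{2 \cdot 2^{2}}{3 + 2} = - 1243 \cdot 2 \cdot 4 \cdot \frac{1}{5} = \left(-1243\right) \frac{8}{5} = - \frac{9944}{5}$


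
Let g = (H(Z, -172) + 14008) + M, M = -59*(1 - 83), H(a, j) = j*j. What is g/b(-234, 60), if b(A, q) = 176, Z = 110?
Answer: 24215/88 ≈ 275.17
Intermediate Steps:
H(a, j) = j**2
M = 4838 (M = -59*(-82) = 4838)
g = 48430 (g = ((-172)**2 + 14008) + 4838 = (29584 + 14008) + 4838 = 43592 + 4838 = 48430)
g/b(-234, 60) = 48430/176 = 48430*(1/176) = 24215/88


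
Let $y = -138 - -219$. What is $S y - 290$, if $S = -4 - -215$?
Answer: $16801$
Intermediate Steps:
$S = 211$ ($S = -4 + 215 = 211$)
$y = 81$ ($y = -138 + 219 = 81$)
$S y - 290 = 211 \cdot 81 - 290 = 17091 - 290 = 16801$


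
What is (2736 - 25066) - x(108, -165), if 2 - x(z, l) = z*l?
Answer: -40152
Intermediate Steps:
x(z, l) = 2 - l*z (x(z, l) = 2 - z*l = 2 - l*z)
(2736 - 25066) - x(108, -165) = (2736 - 25066) - (2 - 1*(-165)*108) = -22330 - (2 + 17820) = -22330 - 1*17822 = -22330 - 17822 = -40152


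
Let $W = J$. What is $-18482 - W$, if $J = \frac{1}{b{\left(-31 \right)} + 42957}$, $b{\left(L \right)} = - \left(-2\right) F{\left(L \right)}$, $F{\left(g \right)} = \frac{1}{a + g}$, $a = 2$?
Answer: $- \frac{23023970011}{1245751} \approx -18482.0$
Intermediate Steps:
$F{\left(g \right)} = \frac{1}{2 + g}$
$b{\left(L \right)} = \frac{2}{2 + L}$ ($b{\left(L \right)} = - \frac{-2}{2 + L} = \frac{2}{2 + L}$)
$J = \frac{29}{1245751}$ ($J = \frac{1}{\frac{2}{2 - 31} + 42957} = \frac{1}{\frac{2}{-29} + 42957} = \frac{1}{2 \left(- \frac{1}{29}\right) + 42957} = \frac{1}{- \frac{2}{29} + 42957} = \frac{1}{\frac{1245751}{29}} = \frac{29}{1245751} \approx 2.3279 \cdot 10^{-5}$)
$W = \frac{29}{1245751} \approx 2.3279 \cdot 10^{-5}$
$-18482 - W = -18482 - \frac{29}{1245751} = - \frac{23023970011}{1245751}$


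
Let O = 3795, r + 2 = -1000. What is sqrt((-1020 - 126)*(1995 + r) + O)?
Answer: I*sqrt(1134183) ≈ 1065.0*I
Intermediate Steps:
r = -1002 (r = -2 - 1000 = -1002)
sqrt((-1020 - 126)*(1995 + r) + O) = sqrt((-1020 - 126)*(1995 - 1002) + 3795) = sqrt(-1146*993 + 3795) = sqrt(-1137978 + 3795) = sqrt(-1134183) = I*sqrt(1134183)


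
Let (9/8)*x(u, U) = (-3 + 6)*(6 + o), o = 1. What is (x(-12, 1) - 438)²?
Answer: 1582564/9 ≈ 1.7584e+5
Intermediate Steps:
x(u, U) = 56/3 (x(u, U) = 8*((-3 + 6)*(6 + 1))/9 = 8*(3*7)/9 = (8/9)*21 = 56/3)
(x(-12, 1) - 438)² = (56/3 - 438)² = (-1258/3)² = 1582564/9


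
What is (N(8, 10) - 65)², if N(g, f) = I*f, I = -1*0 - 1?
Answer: 5625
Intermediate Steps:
I = -1 (I = 0 - 1 = -1)
N(g, f) = -f
(N(8, 10) - 65)² = (-1*10 - 65)² = (-10 - 65)² = (-75)² = 5625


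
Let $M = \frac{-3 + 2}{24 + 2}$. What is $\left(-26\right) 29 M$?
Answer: $29$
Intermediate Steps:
$M = - \frac{1}{26} \approx -0.038462$
$\left(-26\right) 29 M = \left(-26\right) 29 \left(- \frac{1}{26}\right) = \left(-754\right) \left(- \frac{1}{26}\right) = 29$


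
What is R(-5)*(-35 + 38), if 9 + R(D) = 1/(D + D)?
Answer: -273/10 ≈ -27.300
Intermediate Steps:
R(D) = -9 + 1/(2*D) (R(D) = -9 + 1/(D + D) = -9 + 1/(2*D))
R(-5)*(-35 + 38) = (-9 + (½)/(-5))*(-35 + 38) = (-9 + (½)*(-⅕))*3 = (-9 - ⅒)*3 = -91/10*3 = -273/10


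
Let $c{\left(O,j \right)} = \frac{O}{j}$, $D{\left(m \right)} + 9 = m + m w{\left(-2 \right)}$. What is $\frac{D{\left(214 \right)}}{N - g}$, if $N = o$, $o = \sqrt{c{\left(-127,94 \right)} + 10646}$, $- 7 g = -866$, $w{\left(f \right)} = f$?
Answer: $\frac{127071644}{21466611} + \frac{10927 \sqrt{94056118}}{21466611} \approx 10.856$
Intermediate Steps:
$D{\left(m \right)} = -9 - m$ ($D{\left(m \right)} = -9 + \left(m + m \left(-2\right)\right) = -9 + \left(m - 2 m\right) = -9 - m$)
$g = \frac{866}{7}$ ($g = \left(- \frac{1}{7}\right) \left(-866\right) = \frac{866}{7} \approx 123.71$)
$o = \frac{\sqrt{94056118}}{94}$ ($o = \sqrt{- \frac{127}{94} + 10646} = \sqrt{\frac{1000597}{94}} = \frac{\sqrt{94056118}}{94} \approx 103.17$)
$N = \frac{\sqrt{94056118}}{94} \approx 103.17$
$\frac{D{\left(214 \right)}}{N - g} = \frac{-9 - 214}{\frac{\sqrt{94056118}}{94} - \frac{866}{7}} = - \frac{223}{- \frac{866}{7} + \frac{\sqrt{94056118}}{94}}$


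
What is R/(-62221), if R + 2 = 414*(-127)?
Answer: 52580/62221 ≈ 0.84505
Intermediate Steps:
R = -52580 (R = -2 + 414*(-127) = -2 - 52578 = -52580)
R/(-62221) = -52580/(-62221) = -52580*(-1/62221) = 52580/62221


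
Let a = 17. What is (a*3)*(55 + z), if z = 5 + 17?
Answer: 3927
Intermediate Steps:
z = 22
(a*3)*(55 + z) = (17*3)*(55 + 22) = 51*77 = 3927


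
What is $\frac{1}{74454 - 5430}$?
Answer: $\frac{1}{69024} \approx 1.4488 \cdot 10^{-5}$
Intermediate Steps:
$\frac{1}{74454 - 5430} = \frac{1}{69024}$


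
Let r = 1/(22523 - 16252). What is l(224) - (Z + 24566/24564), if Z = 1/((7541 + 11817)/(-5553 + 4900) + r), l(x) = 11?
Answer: 4986568677167/496984436310 ≈ 10.034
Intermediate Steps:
r = 1/6271 ≈ 0.00015946
Z = -4094963/121393365 (Z = 1/((7541 + 11817)/(-5553 + 4900) + 1/6271) = 1/(19358/(-653) + 1/6271) = 1/(19358*(-1/653) + 1/6271) = 1/(-19358/653 + 1/6271) = 1/(-121393365/4094963) = -4094963/121393365 ≈ -0.033733)
l(224) - (Z + 24566/24564) = 11 - (-4094963/121393365 + 24566/24564) = 11 - (-4094963/121393365 + 24566*(1/24564)) = 11 - (-4094963/121393365 + 12283/12282) = 11 - 1*480260122243/496984436310 = 11 - 480260122243/496984436310 = 4986568677167/496984436310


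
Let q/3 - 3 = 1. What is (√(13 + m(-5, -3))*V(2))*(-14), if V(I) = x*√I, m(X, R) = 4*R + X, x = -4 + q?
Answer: -224*I*√2 ≈ -316.78*I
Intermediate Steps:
q = 12 (q = 9 + 3*1 = 9 + 3 = 12)
x = 8 (x = -4 + 12 = 8)
m(X, R) = X + 4*R
V(I) = 8*√I
(√(13 + m(-5, -3))*V(2))*(-14) = (√(13 + (-5 + 4*(-3)))*(8*√2))*(-14) = (√(13 + (-5 - 12))*(8*√2))*(-14) = (√(13 - 17)*(8*√2))*(-14) = (√(-4)*(8*√2))*(-14) = ((2*I)*(8*√2))*(-14) = (16*I*√2)*(-14) = -224*I*√2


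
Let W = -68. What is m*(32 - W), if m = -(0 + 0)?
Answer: 0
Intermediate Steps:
m = 0 (m = -1*0 = 0)
m*(32 - W) = 0*(32 - 1*(-68)) = 0*(32 + 68) = 0*100 = 0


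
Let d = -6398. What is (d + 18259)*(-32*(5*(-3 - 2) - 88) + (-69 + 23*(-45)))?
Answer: 29794832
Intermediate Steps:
(d + 18259)*(-32*(5*(-3 - 2) - 88) + (-69 + 23*(-45))) = (-6398 + 18259)*(-32*(5*(-3 - 2) - 88) + (-69 + 23*(-45))) = 11861*(-32*(5*(-5) - 88) + (-69 - 1035)) = 11861*(-32*(-25 - 88) - 1104) = 11861*(-32*(-113) - 1104) = 11861*(3616 - 1104) = 11861*2512 = 29794832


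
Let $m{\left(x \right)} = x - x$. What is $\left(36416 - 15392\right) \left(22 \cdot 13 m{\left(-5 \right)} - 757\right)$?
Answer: $-15915168$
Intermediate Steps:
$m{\left(x \right)} = 0$
$\left(36416 - 15392\right) \left(22 \cdot 13 m{\left(-5 \right)} - 757\right) = \left(36416 - 15392\right) \left(22 \cdot 13 \cdot 0 - 757\right) = 21024 \left(286 \cdot 0 - 757\right) = 21024 \left(0 - 757\right) = 21024 \left(-757\right) = -15915168$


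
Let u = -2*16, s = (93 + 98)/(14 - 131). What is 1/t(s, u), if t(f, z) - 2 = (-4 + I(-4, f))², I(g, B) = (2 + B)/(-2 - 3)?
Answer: 342225/6363139 ≈ 0.053782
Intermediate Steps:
I(g, B) = -⅖ - B/5 (I(g, B) = (2 + B)/(-5) = (2 + B)*(-⅕) = -⅖ - B/5)
s = -191/117 (s = 191/(-117) = 191*(-1/117) = -191/117 ≈ -1.6325)
u = -32
t(f, z) = 2 + (-22/5 - f/5)² (t(f, z) = 2 + (-4 + (-⅖ - f/5))² = 2 + (-22/5 - f/5)²)
1/t(s, u) = 1/(2 + (22 - 191/117)²/25) = 1/(2 + (2383/117)²/25) = 1/(2 + (1/25)*(5678689/13689)) = 1/(2 + 5678689/342225) = 1/(6363139/342225) = 342225/6363139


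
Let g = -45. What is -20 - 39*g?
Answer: 1735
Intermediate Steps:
-20 - 39*g = -20 - 39*(-45) = -20 + 1755 = 1735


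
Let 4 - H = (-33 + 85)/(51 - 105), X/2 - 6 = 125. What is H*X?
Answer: 35108/27 ≈ 1300.3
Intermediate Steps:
X = 262 (X = 12 + 2*125 = 12 + 250 = 262)
H = 134/27 (H = 4 - (-33 + 85)/(51 - 105) = 4 - 52/(-54) = 4 - 52*(-1)/54 = 4 - 1*(-26/27) = 4 + 26/27 = 134/27 ≈ 4.9630)
H*X = (134/27)*262 = 35108/27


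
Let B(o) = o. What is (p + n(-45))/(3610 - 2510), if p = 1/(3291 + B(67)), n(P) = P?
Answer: -151109/3693800 ≈ -0.040909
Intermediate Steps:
p = 1/3358 (p = 1/(3291 + 67) = 1/3358 ≈ 0.00029780)
(p + n(-45))/(3610 - 2510) = (1/3358 - 45)/(3610 - 2510) = -151109/3358/1100 = -151109/3358*1/1100 = -151109/3693800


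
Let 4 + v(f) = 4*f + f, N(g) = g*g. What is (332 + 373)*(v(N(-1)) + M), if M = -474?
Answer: -333465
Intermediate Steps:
N(g) = g**2
v(f) = -4 + 5*f (v(f) = -4 + (4*f + f) = -4 + 5*f)
(332 + 373)*(v(N(-1)) + M) = (332 + 373)*((-4 + 5*(-1)**2) - 474) = 705*((-4 + 5*1) - 474) = 705*((-4 + 5) - 474) = 705*(1 - 474) = 705*(-473) = -333465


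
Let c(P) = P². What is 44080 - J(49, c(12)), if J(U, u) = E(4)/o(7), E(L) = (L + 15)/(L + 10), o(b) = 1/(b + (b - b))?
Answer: 88141/2 ≈ 44071.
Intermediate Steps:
o(b) = 1/b (o(b) = 1/(b + 0) = 1/b)
E(L) = (15 + L)/(10 + L)
J(U, u) = 19/2 (J(U, u) = ((15 + 4)/(10 + 4))/(1/7) = (19/14)/(⅐) = ((1/14)*19)*7 = (19/14)*7 = 19/2)
44080 - J(49, c(12)) = 44080 - 1*19/2 = 44080 - 19/2 = 88141/2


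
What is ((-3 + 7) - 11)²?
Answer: 49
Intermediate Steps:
((-3 + 7) - 11)² = (4 - 11)² = (-7)² = 49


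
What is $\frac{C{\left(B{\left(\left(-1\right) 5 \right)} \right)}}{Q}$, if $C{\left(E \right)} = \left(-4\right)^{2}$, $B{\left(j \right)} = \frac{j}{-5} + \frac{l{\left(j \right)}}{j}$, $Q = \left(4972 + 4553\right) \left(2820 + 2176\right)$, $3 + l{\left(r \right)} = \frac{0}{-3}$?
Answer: $\frac{4}{11896725} \approx 3.3623 \cdot 10^{-7}$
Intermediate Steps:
$l{\left(r \right)} = -3$ ($l{\left(r \right)} = -3 + \frac{0}{-3} = -3 + 0 \left(- \frac{1}{3}\right) = -3 + 0 = -3$)
$Q = 47586900$ ($Q = 9525 \cdot 4996 = 47586900$)
$B{\left(j \right)} = - \frac{3}{j} - \frac{j}{5}$ ($B{\left(j \right)} = \frac{j}{-5} - \frac{3}{j} = j \left(- \frac{1}{5}\right) - \frac{3}{j} = - \frac{j}{5} - \frac{3}{j} = - \frac{3}{j} - \frac{j}{5}$)
$C{\left(E \right)} = 16$
$\frac{C{\left(B{\left(\left(-1\right) 5 \right)} \right)}}{Q} = \frac{16}{47586900} = 16 \cdot \frac{1}{47586900} = \frac{4}{11896725}$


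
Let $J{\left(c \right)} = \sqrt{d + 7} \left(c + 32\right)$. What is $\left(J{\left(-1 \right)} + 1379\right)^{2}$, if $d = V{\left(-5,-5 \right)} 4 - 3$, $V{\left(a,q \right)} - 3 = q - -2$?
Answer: $2076481$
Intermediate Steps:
$V{\left(a,q \right)} = 5 + q$ ($V{\left(a,q \right)} = 3 + \left(q - -2\right) = 3 + \left(q + 2\right) = 3 + \left(2 + q\right) = 5 + q$)
$d = -3$ ($d = \left(5 - 5\right) 4 - 3 = 0 \cdot 4 - 3 = 0 - 3 = -3$)
$J{\left(c \right)} = 64 + 2 c$ ($J{\left(c \right)} = \sqrt{-3 + 7} \left(c + 32\right) = \sqrt{4} \left(32 + c\right) = 2 \left(32 + c\right) = 64 + 2 c$)
$\left(J{\left(-1 \right)} + 1379\right)^{2} = \left(\left(64 + 2 \left(-1\right)\right) + 1379\right)^{2} = \left(\left(64 - 2\right) + 1379\right)^{2} = \left(62 + 1379\right)^{2} = 1441^{2} = 2076481$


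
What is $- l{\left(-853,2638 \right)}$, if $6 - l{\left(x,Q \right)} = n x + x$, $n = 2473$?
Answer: $-2110328$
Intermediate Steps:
$l{\left(x,Q \right)} = 6 - 2474 x$ ($l{\left(x,Q \right)} = 6 - \left(2473 x + x\right) = 6 - 2474 x$)
$- l{\left(-853,2638 \right)} = - (6 - -2110322) = - (6 + 2110322) = \left(-1\right) 2110328 = -2110328$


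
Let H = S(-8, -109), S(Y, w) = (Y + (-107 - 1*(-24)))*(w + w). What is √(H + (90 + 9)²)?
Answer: √29639 ≈ 172.16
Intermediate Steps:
S(Y, w) = 2*w*(-83 + Y) (S(Y, w) = (Y + (-107 + 24))*(2*w) = (Y - 83)*(2*w) = (-83 + Y)*(2*w) = 2*w*(-83 + Y))
H = 19838 (H = 2*(-109)*(-83 - 8) = 2*(-109)*(-91) = 19838)
√(H + (90 + 9)²) = √(19838 + (90 + 9)²) = √(19838 + 99²) = √(19838 + 9801) = √29639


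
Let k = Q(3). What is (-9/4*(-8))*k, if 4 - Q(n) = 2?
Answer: 36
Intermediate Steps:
Q(n) = 2 (Q(n) = 4 - 1*2 = 4 - 2 = 2)
k = 2
(-9/4*(-8))*k = (-9/4*(-8))*2 = (-9*1/4*(-8))*2 = -9/4*(-8)*2 = 18*2 = 36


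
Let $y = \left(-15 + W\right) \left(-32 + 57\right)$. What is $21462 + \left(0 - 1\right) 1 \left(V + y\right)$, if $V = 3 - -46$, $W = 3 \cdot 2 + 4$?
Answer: $21538$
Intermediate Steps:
$W = 10$ ($W = 6 + 4 = 10$)
$y = -125$ ($y = \left(-15 + 10\right) \left(-32 + 57\right) = \left(-5\right) 25 = -125$)
$V = 49$ ($V = 3 + 46 = 49$)
$21462 + \left(0 - 1\right) 1 \left(V + y\right) = 21462 + \left(0 - 1\right) 1 \left(49 - 125\right) = 21462 + \left(-1\right) 1 \left(-76\right) = 21462 - -76 = 21462 + 76 = 21538$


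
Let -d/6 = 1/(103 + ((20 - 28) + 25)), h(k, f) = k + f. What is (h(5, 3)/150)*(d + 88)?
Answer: 1759/375 ≈ 4.6907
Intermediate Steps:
h(k, f) = f + k
d = -1/20 (d = -6/(103 + ((20 - 28) + 25)) = -6/(103 + (-8 + 25)) = -6/(103 + 17) = -6/120 = -6*1/120 = -1/20 ≈ -0.050000)
(h(5, 3)/150)*(d + 88) = ((3 + 5)/150)*(-1/20 + 88) = (8*(1/150))*(1759/20) = (4/75)*(1759/20) = 1759/375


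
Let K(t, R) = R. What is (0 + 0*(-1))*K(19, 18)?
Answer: 0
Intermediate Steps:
(0 + 0*(-1))*K(19, 18) = (0 + 0*(-1))*18 = (0 + 0)*18 = 0*18 = 0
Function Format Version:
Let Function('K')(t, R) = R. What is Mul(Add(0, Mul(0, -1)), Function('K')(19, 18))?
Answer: 0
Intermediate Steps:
Mul(Add(0, Mul(0, -1)), Function('K')(19, 18)) = Mul(Add(0, Mul(0, -1)), 18) = Mul(Add(0, 0), 18) = Mul(0, 18) = 0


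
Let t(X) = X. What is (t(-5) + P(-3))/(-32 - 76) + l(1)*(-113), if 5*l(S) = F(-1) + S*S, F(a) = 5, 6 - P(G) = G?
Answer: -18311/135 ≈ -135.64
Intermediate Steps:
P(G) = 6 - G
l(S) = 1 + S**2/5 (l(S) = (5 + S*S)/5 = (5 + S**2)/5 = 1 + S**2/5)
(t(-5) + P(-3))/(-32 - 76) + l(1)*(-113) = (-5 + (6 - 1*(-3)))/(-32 - 76) + (1 + (1/5)*1**2)*(-113) = (-5 + (6 + 3))/(-108) + (1 + (1/5)*1)*(-113) = (-5 + 9)*(-1/108) + (1 + 1/5)*(-113) = 4*(-1/108) + (6/5)*(-113) = -1/27 - 678/5 = -18311/135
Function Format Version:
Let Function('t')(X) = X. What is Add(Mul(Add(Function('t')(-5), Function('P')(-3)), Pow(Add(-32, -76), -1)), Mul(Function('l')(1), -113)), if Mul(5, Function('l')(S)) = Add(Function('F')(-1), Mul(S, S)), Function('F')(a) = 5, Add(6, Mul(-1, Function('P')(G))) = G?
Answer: Rational(-18311, 135) ≈ -135.64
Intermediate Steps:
Function('P')(G) = Add(6, Mul(-1, G))
Function('l')(S) = Add(1, Mul(Rational(1, 5), Pow(S, 2))) (Function('l')(S) = Mul(Rational(1, 5), Add(5, Mul(S, S))) = Mul(Rational(1, 5), Add(5, Pow(S, 2))) = Add(1, Mul(Rational(1, 5), Pow(S, 2))))
Add(Mul(Add(Function('t')(-5), Function('P')(-3)), Pow(Add(-32, -76), -1)), Mul(Function('l')(1), -113)) = Add(Mul(Add(-5, Add(6, Mul(-1, -3))), Pow(Add(-32, -76), -1)), Mul(Add(1, Mul(Rational(1, 5), Pow(1, 2))), -113)) = Add(Mul(Add(-5, Add(6, 3)), Pow(-108, -1)), Mul(Add(1, Mul(Rational(1, 5), 1)), -113)) = Add(Mul(Add(-5, 9), Rational(-1, 108)), Mul(Add(1, Rational(1, 5)), -113)) = Add(Mul(4, Rational(-1, 108)), Mul(Rational(6, 5), -113)) = Add(Rational(-1, 27), Rational(-678, 5)) = Rational(-18311, 135)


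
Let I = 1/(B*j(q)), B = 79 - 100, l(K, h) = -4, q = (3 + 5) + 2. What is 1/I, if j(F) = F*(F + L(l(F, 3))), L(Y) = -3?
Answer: -1470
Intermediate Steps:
q = 10 (q = 8 + 2 = 10)
B = -21
j(F) = F*(-3 + F) (j(F) = F*(F - 3) = F*(-3 + F))
I = -1/1470 (I = 1/(-210*(-3 + 10)) = 1/(-210*7) = 1/(-21*70) = 1/(-1470) = -1/1470 ≈ -0.00068027)
1/I = 1/(-1/1470) = -1470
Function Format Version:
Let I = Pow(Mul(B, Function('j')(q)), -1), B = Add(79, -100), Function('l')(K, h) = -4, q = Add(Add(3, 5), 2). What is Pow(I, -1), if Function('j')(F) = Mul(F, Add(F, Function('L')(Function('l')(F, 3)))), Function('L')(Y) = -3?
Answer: -1470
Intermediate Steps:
q = 10 (q = Add(8, 2) = 10)
B = -21
Function('j')(F) = Mul(F, Add(-3, F)) (Function('j')(F) = Mul(F, Add(F, -3)) = Mul(F, Add(-3, F)))
I = Rational(-1, 1470) (I = Pow(Mul(-21, Mul(10, Add(-3, 10))), -1) = Pow(Mul(-21, Mul(10, 7)), -1) = Pow(Mul(-21, 70), -1) = Pow(-1470, -1) = Rational(-1, 1470) ≈ -0.00068027)
Pow(I, -1) = Pow(Rational(-1, 1470), -1) = -1470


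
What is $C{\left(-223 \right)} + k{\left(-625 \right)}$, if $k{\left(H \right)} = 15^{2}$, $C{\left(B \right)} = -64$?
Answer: $161$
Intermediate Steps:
$k{\left(H \right)} = 225$
$C{\left(-223 \right)} + k{\left(-625 \right)} = -64 + 225 = 161$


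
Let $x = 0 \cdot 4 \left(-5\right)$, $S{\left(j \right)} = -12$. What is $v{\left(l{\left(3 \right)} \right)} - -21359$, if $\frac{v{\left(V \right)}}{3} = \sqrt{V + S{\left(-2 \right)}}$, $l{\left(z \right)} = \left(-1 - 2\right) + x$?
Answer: $21359 + 3 i \sqrt{15} \approx 21359.0 + 11.619 i$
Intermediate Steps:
$x = 0$ ($x = 0 \left(-5\right) = 0$)
$l{\left(z \right)} = -3$ ($l{\left(z \right)} = \left(-1 - 2\right) + 0 = -3 + 0 = -3$)
$v{\left(V \right)} = 3 \sqrt{-12 + V}$ ($v{\left(V \right)} = 3 \sqrt{V - 12} = 3 \sqrt{-12 + V}$)
$v{\left(l{\left(3 \right)} \right)} - -21359 = 3 \sqrt{-12 - 3} - -21359 = 3 \sqrt{-15} + 21359 = 3 i \sqrt{15} + 21359 = 21359 + 3 i \sqrt{15}$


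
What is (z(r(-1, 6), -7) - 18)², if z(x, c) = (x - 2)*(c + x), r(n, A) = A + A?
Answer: 1024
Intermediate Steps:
r(n, A) = 2*A
z(x, c) = (-2 + x)*(c + x)
(z(r(-1, 6), -7) - 18)² = (((2*6)² - 2*(-7) - 4*6 - 14*6) - 18)² = ((12² + 14 - 2*12 - 7*12) - 18)² = ((144 + 14 - 24 - 84) - 18)² = (50 - 18)² = 32² = 1024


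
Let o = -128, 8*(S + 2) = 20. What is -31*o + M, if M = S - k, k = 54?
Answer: 7829/2 ≈ 3914.5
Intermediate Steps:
S = ½ (S = -2 + (⅛)*20 = -2 + 5/2 = ½ ≈ 0.50000)
M = -107/2 (M = ½ - 1*54 = ½ - 54 = -107/2 ≈ -53.500)
-31*o + M = -31*(-128) - 107/2 = 3968 - 107/2 = 7829/2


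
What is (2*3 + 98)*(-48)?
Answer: -4992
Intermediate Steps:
(2*3 + 98)*(-48) = (6 + 98)*(-48) = 104*(-48) = -4992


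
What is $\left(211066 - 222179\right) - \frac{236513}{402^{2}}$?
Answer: $- \frac{1796141765}{161604} \approx -11114.0$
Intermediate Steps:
$\left(211066 - 222179\right) - \frac{236513}{402^{2}} = \left(211066 - 222179\right) - \frac{236513}{161604} = -11113 - 236513 \cdot \frac{1}{161604} = -11113 - \frac{236513}{161604} = - \frac{1796141765}{161604}$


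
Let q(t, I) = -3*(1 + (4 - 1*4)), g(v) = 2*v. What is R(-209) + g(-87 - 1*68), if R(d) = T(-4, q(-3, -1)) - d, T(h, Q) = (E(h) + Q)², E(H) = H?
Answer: -52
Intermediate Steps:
q(t, I) = -3 (q(t, I) = -3*(1 + (4 - 4)) = -3*(1 + 0) = -3*1 = -3)
T(h, Q) = (Q + h)² (T(h, Q) = (h + Q)² = (Q + h)²)
R(d) = 49 - d (R(d) = (-3 - 4)² - d = (-7)² - d = 49 - d)
R(-209) + g(-87 - 1*68) = (49 - 1*(-209)) + 2*(-87 - 1*68) = (49 + 209) + 2*(-87 - 68) = 258 + 2*(-155) = 258 - 310 = -52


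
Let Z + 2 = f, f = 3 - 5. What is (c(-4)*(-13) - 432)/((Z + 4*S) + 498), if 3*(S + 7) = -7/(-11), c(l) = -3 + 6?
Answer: -15543/15406 ≈ -1.0089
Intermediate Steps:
c(l) = 3
S = -224/33 (S = -7 + (-7/(-11))/3 = -7 + (-7*(-1/11))/3 = -7 + (⅓)*(7/11) = -7 + 7/33 = -224/33 ≈ -6.7879)
f = -2
Z = -4 (Z = -2 - 2 = -4)
(c(-4)*(-13) - 432)/((Z + 4*S) + 498) = (3*(-13) - 432)/((-4 + 4*(-224/33)) + 498) = (-39 - 432)/((-4 - 896/33) + 498) = -471/(-1028/33 + 498) = -471/15406/33 = -471*33/15406 = -15543/15406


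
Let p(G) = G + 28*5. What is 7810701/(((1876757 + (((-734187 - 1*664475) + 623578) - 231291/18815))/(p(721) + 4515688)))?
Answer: 663744540474823935/20727746204 ≈ 3.2022e+7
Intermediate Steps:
p(G) = 140 + G (p(G) = G + 140 = 140 + G)
7810701/(((1876757 + (((-734187 - 1*664475) + 623578) - 231291/18815))/(p(721) + 4515688))) = 7810701/(((1876757 + (((-734187 - 1*664475) + 623578) - 231291/18815))/((140 + 721) + 4515688))) = 7810701/(((1876757 + (((-734187 - 664475) + 623578) - 231291*1/18815))/(861 + 4515688))) = 7810701/(((1876757 + ((-1398662 + 623578) - 231291/18815))/4516549)) = 7810701/(((1876757 + (-775084 - 231291/18815))*(1/4516549))) = 7810701/(((1876757 - 14583436751/18815)*(1/4516549))) = 7810701/(((20727746204/18815)*(1/4516549))) = 7810701/(20727746204/84978869435) = 7810701*(84978869435/20727746204) = 663744540474823935/20727746204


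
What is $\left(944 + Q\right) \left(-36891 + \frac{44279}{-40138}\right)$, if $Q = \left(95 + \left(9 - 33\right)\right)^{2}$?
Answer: $- \frac{1266062827635}{5734} \approx -2.208 \cdot 10^{8}$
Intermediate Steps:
$Q = 5041$ ($Q = \left(95 + \left(9 - 33\right)\right)^{2} = \left(95 - 24\right)^{2} = 71^{2} = 5041$)
$\left(944 + Q\right) \left(-36891 + \frac{44279}{-40138}\right) = \left(944 + 5041\right) \left(-36891 + \frac{44279}{-40138}\right) = 5985 \left(-36891 + 44279 \left(- \frac{1}{40138}\right)\right) = 5985 \left(-36891 - \frac{44279}{40138}\right) = 5985 \left(- \frac{1480775237}{40138}\right) = - \frac{1266062827635}{5734}$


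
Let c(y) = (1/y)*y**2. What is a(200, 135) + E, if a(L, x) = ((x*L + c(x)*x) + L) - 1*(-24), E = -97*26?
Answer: 42927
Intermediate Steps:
c(y) = y (c(y) = y**2/y = y)
E = -2522
a(L, x) = 24 + L + x**2 + L*x (a(L, x) = ((x*L + x*x) + L) - 1*(-24) = ((L*x + x**2) + L) + 24 = ((x**2 + L*x) + L) + 24 = (L + x**2 + L*x) + 24 = 24 + L + x**2 + L*x)
a(200, 135) + E = (24 + 200 + 135**2 + 200*135) - 2522 = (24 + 200 + 18225 + 27000) - 2522 = 45449 - 2522 = 42927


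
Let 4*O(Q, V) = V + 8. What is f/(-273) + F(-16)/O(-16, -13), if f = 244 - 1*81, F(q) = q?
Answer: 16657/1365 ≈ 12.203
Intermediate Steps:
O(Q, V) = 2 + V/4 (O(Q, V) = (V + 8)/4 = (8 + V)/4 = 2 + V/4)
f = 163 (f = 244 - 81 = 163)
f/(-273) + F(-16)/O(-16, -13) = 163/(-273) - 16/(2 + (1/4)*(-13)) = 163*(-1/273) - 16/(2 - 13/4) = -163/273 - 16/(-5/4) = -163/273 - 16*(-4/5) = -163/273 + 64/5 = 16657/1365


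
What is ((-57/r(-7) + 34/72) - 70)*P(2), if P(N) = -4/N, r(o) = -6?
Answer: 2161/18 ≈ 120.06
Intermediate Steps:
((-57/r(-7) + 34/72) - 70)*P(2) = ((-57/(-6) + 34/72) - 70)*(-4/2) = ((-57*(-⅙) + 34*(1/72)) - 70)*(-4*½) = ((19/2 + 17/36) - 70)*(-2) = (359/36 - 70)*(-2) = -2161/36*(-2) = 2161/18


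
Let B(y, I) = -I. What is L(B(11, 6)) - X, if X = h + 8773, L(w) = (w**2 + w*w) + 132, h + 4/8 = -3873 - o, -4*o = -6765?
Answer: -12017/4 ≈ -3004.3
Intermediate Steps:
o = 6765/4 (o = -1/4*(-6765) = 6765/4 ≈ 1691.3)
h = -22259/4 (h = -1/2 + (-3873 - 1*6765/4) = -1/2 + (-3873 - 6765/4) = -1/2 - 22257/4 = -22259/4 ≈ -5564.8)
L(w) = 132 + 2*w**2 (L(w) = (w**2 + w**2) + 132 = 2*w**2 + 132 = 132 + 2*w**2)
X = 12833/4 (X = -22259/4 + 8773 = 12833/4 ≈ 3208.3)
L(B(11, 6)) - X = (132 + 2*(-1*6)**2) - 1*12833/4 = (132 + 2*(-6)**2) - 12833/4 = (132 + 2*36) - 12833/4 = (132 + 72) - 12833/4 = 204 - 12833/4 = -12017/4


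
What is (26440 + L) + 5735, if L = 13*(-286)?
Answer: 28457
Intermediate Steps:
L = -3718
(26440 + L) + 5735 = (26440 - 3718) + 5735 = 22722 + 5735 = 28457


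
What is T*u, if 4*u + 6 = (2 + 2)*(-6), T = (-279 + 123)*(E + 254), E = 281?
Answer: 625950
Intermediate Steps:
T = -83460 (T = (-279 + 123)*(281 + 254) = -156*535 = -83460)
u = -15/2 (u = -3/2 + ((2 + 2)*(-6))/4 = -3/2 + (4*(-6))/4 = -3/2 + (¼)*(-24) = -3/2 - 6 = -15/2 ≈ -7.5000)
T*u = -83460*(-15/2) = 625950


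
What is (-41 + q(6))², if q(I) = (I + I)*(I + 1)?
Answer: 1849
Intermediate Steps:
q(I) = 2*I*(1 + I) (q(I) = (2*I)*(1 + I) = 2*I*(1 + I))
(-41 + q(6))² = (-41 + 2*6*(1 + 6))² = (-41 + 2*6*7)² = (-41 + 84)² = 43² = 1849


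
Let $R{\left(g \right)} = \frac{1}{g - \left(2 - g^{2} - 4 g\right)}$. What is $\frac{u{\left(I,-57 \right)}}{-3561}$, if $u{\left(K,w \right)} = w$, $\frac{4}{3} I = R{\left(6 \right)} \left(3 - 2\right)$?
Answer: $\frac{19}{1187} \approx 0.016007$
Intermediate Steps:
$R{\left(g \right)} = \frac{1}{-2 + g^{2} + 5 g}$ ($R{\left(g \right)} = \frac{1}{g + \left(-2 + g^{2} + 4 g\right)} = \frac{1}{-2 + g^{2} + 5 g}$)
$I = \frac{3}{256}$ ($I = \frac{3 \frac{3 - 2}{-2 + 6^{2} + 5 \cdot 6}}{4} = \frac{3 \frac{1}{-2 + 36 + 30} \cdot 1}{4} = \frac{3 \cdot \frac{1}{64} \cdot 1}{4} = \frac{3}{4} \cdot \frac{1}{64} = \frac{3}{256} \approx 0.011719$)
$\frac{u{\left(I,-57 \right)}}{-3561} = - \frac{57}{-3561} = \left(-57\right) \left(- \frac{1}{3561}\right) = \frac{19}{1187}$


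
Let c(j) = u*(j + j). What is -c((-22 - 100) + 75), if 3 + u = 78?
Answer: 7050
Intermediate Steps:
u = 75 (u = -3 + 78 = 75)
c(j) = 150*j (c(j) = 75*(j + j) = 75*(2*j) = 150*j)
-c((-22 - 100) + 75) = -150*((-22 - 100) + 75) = -150*(-122 + 75) = -150*(-47) = -1*(-7050) = 7050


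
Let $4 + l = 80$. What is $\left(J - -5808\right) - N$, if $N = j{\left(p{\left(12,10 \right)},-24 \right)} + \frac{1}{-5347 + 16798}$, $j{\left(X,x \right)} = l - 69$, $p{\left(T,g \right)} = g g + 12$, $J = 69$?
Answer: $\frac{67217369}{11451} \approx 5870.0$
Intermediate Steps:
$l = 76$ ($l = -4 + 80 = 76$)
$p{\left(T,g \right)} = 12 + g^{2}$ ($p{\left(T,g \right)} = g^{2} + 12 = 12 + g^{2}$)
$j{\left(X,x \right)} = 7$ ($j{\left(X,x \right)} = 76 - 69 = 7$)
$N = \frac{80158}{11451}$ ($N = 7 + \frac{1}{-5347 + 16798} = 7 + \frac{1}{11451} = \frac{80158}{11451} \approx 7.0001$)
$\left(J - -5808\right) - N = \left(69 - -5808\right) - \frac{80158}{11451} = \left(69 + 5808\right) - \frac{80158}{11451} = 5877 - \frac{80158}{11451} = \frac{67217369}{11451}$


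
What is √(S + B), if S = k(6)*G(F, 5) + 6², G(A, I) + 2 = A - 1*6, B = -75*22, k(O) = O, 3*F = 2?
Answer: I*√1658 ≈ 40.719*I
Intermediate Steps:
F = ⅔ (F = (⅓)*2 = ⅔ ≈ 0.66667)
B = -1650
G(A, I) = -8 + A (G(A, I) = -2 + (A - 1*6) = -2 + (A - 6) = -2 + (-6 + A) = -8 + A)
S = -8 (S = 6*(-8 + ⅔) + 6² = 6*(-22/3) + 36 = -44 + 36 = -8)
√(S + B) = √(-8 - 1650) = √(-1658) = I*√1658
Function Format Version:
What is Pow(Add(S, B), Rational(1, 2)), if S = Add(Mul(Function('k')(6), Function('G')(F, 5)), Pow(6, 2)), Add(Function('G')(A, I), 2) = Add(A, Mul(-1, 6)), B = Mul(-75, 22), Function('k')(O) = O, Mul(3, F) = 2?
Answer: Mul(I, Pow(1658, Rational(1, 2))) ≈ Mul(40.719, I)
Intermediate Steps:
F = Rational(2, 3) (F = Mul(Rational(1, 3), 2) = Rational(2, 3) ≈ 0.66667)
B = -1650
Function('G')(A, I) = Add(-8, A) (Function('G')(A, I) = Add(-2, Add(A, Mul(-1, 6))) = Add(-2, Add(A, -6)) = Add(-2, Add(-6, A)) = Add(-8, A))
S = -8 (S = Add(Mul(6, Add(-8, Rational(2, 3))), Pow(6, 2)) = Add(Mul(6, Rational(-22, 3)), 36) = Add(-44, 36) = -8)
Pow(Add(S, B), Rational(1, 2)) = Pow(Add(-8, -1650), Rational(1, 2)) = Pow(-1658, Rational(1, 2)) = Mul(I, Pow(1658, Rational(1, 2)))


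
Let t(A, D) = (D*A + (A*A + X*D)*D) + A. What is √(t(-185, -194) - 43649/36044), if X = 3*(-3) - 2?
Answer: I*√2279374883276583/18022 ≈ 2649.1*I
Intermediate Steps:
X = -11 (X = -9 - 2 = -11)
t(A, D) = A + A*D + D*(A² - 11*D) (t(A, D) = (D*A + (A*A - 11*D)*D) + A = (A*D + (A² - 11*D)*D) + A = (A*D + D*(A² - 11*D)) + A = A + A*D + D*(A² - 11*D))
√(t(-185, -194) - 43649/36044) = √((-185 - 11*(-194)² - 185*(-194) - 194*(-185)²) - 43649/36044) = √((-185 - 11*37636 + 35890 - 194*34225) - 43649*1/36044) = √((-185 - 413996 + 35890 - 6639650) - 43649/36044) = √(-7017941 - 43649/36044) = √(-252954709053/36044) = I*√2279374883276583/18022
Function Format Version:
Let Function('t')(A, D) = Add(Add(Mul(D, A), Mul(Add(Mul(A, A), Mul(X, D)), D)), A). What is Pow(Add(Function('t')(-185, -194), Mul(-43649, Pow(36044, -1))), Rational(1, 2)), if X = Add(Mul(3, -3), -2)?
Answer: Mul(Rational(1, 18022), I, Pow(2279374883276583, Rational(1, 2))) ≈ Mul(2649.1, I)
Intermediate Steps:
X = -11 (X = Add(-9, -2) = -11)
Function('t')(A, D) = Add(A, Mul(A, D), Mul(D, Add(Pow(A, 2), Mul(-11, D)))) (Function('t')(A, D) = Add(Add(Mul(D, A), Mul(Add(Mul(A, A), Mul(-11, D)), D)), A) = Add(Add(Mul(A, D), Mul(Add(Pow(A, 2), Mul(-11, D)), D)), A) = Add(Add(Mul(A, D), Mul(D, Add(Pow(A, 2), Mul(-11, D)))), A) = Add(A, Mul(A, D), Mul(D, Add(Pow(A, 2), Mul(-11, D)))))
Pow(Add(Function('t')(-185, -194), Mul(-43649, Pow(36044, -1))), Rational(1, 2)) = Pow(Add(Add(-185, Mul(-11, Pow(-194, 2)), Mul(-185, -194), Mul(-194, Pow(-185, 2))), Mul(-43649, Pow(36044, -1))), Rational(1, 2)) = Pow(Add(Add(-185, Mul(-11, 37636), 35890, Mul(-194, 34225)), Mul(-43649, Rational(1, 36044))), Rational(1, 2)) = Pow(Add(Add(-185, -413996, 35890, -6639650), Rational(-43649, 36044)), Rational(1, 2)) = Pow(Add(-7017941, Rational(-43649, 36044)), Rational(1, 2)) = Pow(Rational(-252954709053, 36044), Rational(1, 2)) = Mul(Rational(1, 18022), I, Pow(2279374883276583, Rational(1, 2)))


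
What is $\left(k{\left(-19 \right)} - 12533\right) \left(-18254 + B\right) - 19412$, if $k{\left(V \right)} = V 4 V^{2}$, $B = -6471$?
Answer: $988214113$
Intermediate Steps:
$k{\left(V \right)} = 4 V^{3}$ ($k{\left(V \right)} = 4 V V^{2} = 4 V^{3}$)
$\left(k{\left(-19 \right)} - 12533\right) \left(-18254 + B\right) - 19412 = \left(4 \left(-19\right)^{3} - 12533\right) \left(-18254 - 6471\right) - 19412 = \left(4 \left(-6859\right) - 12533\right) \left(-24725\right) - 19412 = \left(-27436 - 12533\right) \left(-24725\right) - 19412 = \left(-39969\right) \left(-24725\right) - 19412 = 988233525 - 19412 = 988214113$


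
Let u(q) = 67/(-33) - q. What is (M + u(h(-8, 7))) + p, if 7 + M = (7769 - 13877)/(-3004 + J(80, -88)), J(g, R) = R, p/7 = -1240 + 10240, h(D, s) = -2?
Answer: 1606938055/25509 ≈ 62995.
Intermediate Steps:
p = 63000 (p = 7*(-1240 + 10240) = 7*9000 = 63000)
M = -3884/773 (M = -7 + (7769 - 13877)/(-3004 - 88) = -7 - 6108/(-3092) = -7 - 6108*(-1/3092) = -7 + 1527/773 = -3884/773 ≈ -5.0246)
u(q) = -67/33 - q (u(q) = 67*(-1/33) - q = -67/33 - q)
(M + u(h(-8, 7))) + p = (-3884/773 + (-67/33 - 1*(-2))) + 63000 = (-3884/773 + (-67/33 + 2)) + 63000 = (-3884/773 - 1/33) + 63000 = -128945/25509 + 63000 = 1606938055/25509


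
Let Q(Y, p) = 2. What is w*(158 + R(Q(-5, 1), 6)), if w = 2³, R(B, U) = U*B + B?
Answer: 1376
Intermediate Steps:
R(B, U) = B + B*U (R(B, U) = B*U + B = B + B*U)
w = 8
w*(158 + R(Q(-5, 1), 6)) = 8*(158 + 2*(1 + 6)) = 8*(158 + 2*7) = 8*(158 + 14) = 8*172 = 1376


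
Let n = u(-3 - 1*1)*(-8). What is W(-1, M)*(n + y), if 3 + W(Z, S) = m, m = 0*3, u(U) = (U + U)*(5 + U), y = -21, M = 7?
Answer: -129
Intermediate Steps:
u(U) = 2*U*(5 + U) (u(U) = (2*U)*(5 + U) = 2*U*(5 + U))
m = 0
W(Z, S) = -3 (W(Z, S) = -3 + 0 = -3)
n = 64 (n = (2*(-3 - 1*1)*(5 + (-3 - 1*1)))*(-8) = (2*(-3 - 1)*(5 + (-3 - 1)))*(-8) = (2*(-4)*(5 - 4))*(-8) = (2*(-4)*1)*(-8) = -8*(-8) = 64)
W(-1, M)*(n + y) = -3*(64 - 21) = -3*43 = -129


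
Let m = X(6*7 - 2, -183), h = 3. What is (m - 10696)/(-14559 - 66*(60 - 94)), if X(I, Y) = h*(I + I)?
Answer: 10456/12315 ≈ 0.84905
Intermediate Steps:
X(I, Y) = 6*I (X(I, Y) = 3*(I + I) = 3*(2*I) = 6*I)
m = 240 (m = 6*(6*7 - 2) = 6*(42 - 2) = 6*40 = 240)
(m - 10696)/(-14559 - 66*(60 - 94)) = (240 - 10696)/(-14559 - 66*(60 - 94)) = -10456/(-14559 - 66*(-34)) = -10456/(-14559 + 2244) = -10456/(-12315) = -10456*(-1/12315) = 10456/12315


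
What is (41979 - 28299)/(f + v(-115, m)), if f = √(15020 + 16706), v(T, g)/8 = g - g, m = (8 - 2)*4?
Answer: 6840*√31726/15863 ≈ 76.803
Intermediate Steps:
m = 24 (m = 6*4 = 24)
v(T, g) = 0 (v(T, g) = 8*(g - g) = 8*0 = 0)
f = √31726 ≈ 178.12
(41979 - 28299)/(f + v(-115, m)) = (41979 - 28299)/(√31726 + 0) = 13680/(√31726) = 13680*(√31726/31726) = 6840*√31726/15863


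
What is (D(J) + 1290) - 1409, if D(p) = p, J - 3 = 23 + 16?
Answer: -77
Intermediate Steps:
J = 42 (J = 3 + (23 + 16) = 3 + 39 = 42)
(D(J) + 1290) - 1409 = (42 + 1290) - 1409 = 1332 - 1409 = -77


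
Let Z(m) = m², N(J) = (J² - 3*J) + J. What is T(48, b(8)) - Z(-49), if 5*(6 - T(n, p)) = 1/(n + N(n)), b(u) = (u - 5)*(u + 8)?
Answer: -27015601/11280 ≈ -2395.0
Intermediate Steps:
N(J) = J² - 2*J
b(u) = (-5 + u)*(8 + u)
T(n, p) = 6 - 1/(5*(n + n*(-2 + n)))
T(48, b(8)) - Z(-49) = (⅕)*(-1 - 30*48 + 30*48²)/(48*(-1 + 48)) - 1*(-49)² = (⅕)*(1/48)*(-1 - 1440 + 30*2304)/47 - 1*2401 = (⅕)*(1/48)*(1/47)*(-1 - 1440 + 69120) - 2401 = (⅕)*(1/48)*(1/47)*67679 - 2401 = 67679/11280 - 2401 = -27015601/11280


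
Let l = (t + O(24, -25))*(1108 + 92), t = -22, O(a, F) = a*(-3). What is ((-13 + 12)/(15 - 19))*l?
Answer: -28200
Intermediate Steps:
O(a, F) = -3*a
l = -112800 (l = (-22 - 3*24)*(1108 + 92) = (-22 - 72)*1200 = -94*1200 = -112800)
((-13 + 12)/(15 - 19))*l = ((-13 + 12)/(15 - 19))*(-112800) = -1/(-4)*(-112800) = -1*(-¼)*(-112800) = (¼)*(-112800) = -28200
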